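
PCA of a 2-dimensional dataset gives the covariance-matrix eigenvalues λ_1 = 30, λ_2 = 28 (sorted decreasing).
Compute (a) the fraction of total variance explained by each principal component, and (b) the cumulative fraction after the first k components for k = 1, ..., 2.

Step 1 — total variance = trace(Sigma) = Σ λ_i = 30 + 28 = 58.

Step 2 — fraction explained by component i = λ_i / Σ λ:
  PC1: 30/58 = 0.5172
  PC2: 28/58 = 0.4828

Step 3 — cumulative fraction after k components = (λ_1 + ... + λ_k) / Σ λ:
  k = 1: 30/58 = 0.5172
  k = 2: (30 + 28)/58 = 58/58 = 1

Summary (fraction, with percent):

explained: PC1 0.5172 (51.72%), PC2 0.4828 (48.28%);  cumulative: 0.5172, 1


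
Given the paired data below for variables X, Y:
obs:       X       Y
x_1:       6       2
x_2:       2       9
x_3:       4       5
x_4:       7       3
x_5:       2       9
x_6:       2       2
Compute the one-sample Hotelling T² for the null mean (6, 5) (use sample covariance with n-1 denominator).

Step 1 — sample mean vector:
  mean(X) = (6 + 2 + 4 + 7 + 2 + 2) / 6 = 23/6 = 3.8333
  mean(Y) = (2 + 9 + 5 + 3 + 9 + 2) / 6 = 30/6 = 5
  x̄ = (3.8333, 5),  deviation x̄ - mu_0 = (3.8333, 5) - (6, 5) = (-2.1667, 0).

Step 2 — sample covariance matrix, S[i,j] = (1/(n-1)) · Σ_k (x_{k,i} - mean_i) · (x_{k,j} - mean_j), divisor n-1 = 5:
  S[X,X] = ((2.1667)·(2.1667) + (-1.8333)·(-1.8333) + (0.1667)·(0.1667) + (3.1667)·(3.1667) + (-1.8333)·(-1.8333) + (-1.8333)·(-1.8333)) / 5 = 24.8333/5 = 4.9667
  S[X,Y] = ((2.1667)·(-3) + (-1.8333)·(4) + (0.1667)·(0) + (3.1667)·(-2) + (-1.8333)·(4) + (-1.8333)·(-3)) / 5 = -22/5 = -4.4
  S[Y,Y] = ((-3)·(-3) + (4)·(4) + (0)·(0) + (-2)·(-2) + (4)·(4) + (-3)·(-3)) / 5 = 54/5 = 10.8
  S = [[4.9667, -4.4],
 [-4.4, 10.8]].

Step 3 — invert S. det(S) = 4.9667·10.8 - (-4.4)² = 34.28.
  S^{-1} = (1/det) · [[d, -b], [-b, a]] = [[0.3151, 0.1284],
 [0.1284, 0.1449]].

Step 4 — quadratic form (x̄ - mu_0)^T · S^{-1} · (x̄ - mu_0):
  S^{-1} · (x̄ - mu_0) = (-0.6826, -0.2781),
  (x̄ - mu_0)^T · [...] = (-2.1667)·(-0.6826) + (0)·(-0.2781) = 1.479.

Step 5 — scale by n: T² = 6 · 1.479 = 8.874.

T² ≈ 8.874


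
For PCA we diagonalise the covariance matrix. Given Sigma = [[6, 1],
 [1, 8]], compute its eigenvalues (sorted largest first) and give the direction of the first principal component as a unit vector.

Step 1 — characteristic polynomial of 2×2 Sigma:
  det(Sigma - λI) = λ² - trace · λ + det = 0.
  trace = 6 + 8 = 14, det = 6·8 - (1)² = 47.
Step 2 — discriminant:
  Δ = trace² - 4·det = 196 - 188 = 8.
Step 3 — eigenvalues:
  λ = (trace ± √Δ)/2 = (14 ± 2.8284)/2,
  λ_1 = 8.4142,  λ_2 = 5.5858.

Step 4 — unit eigenvector for λ_1: solve (Sigma - λ_1 I)v = 0. First row:
  (6 - 8.4142)·v_x + (1)·v_y = 0, i.e. (-2.4142)·v_x + (1)·v_y = 0,
  so v ∝ (b, λ_1 - a) = (1, 2.4142) = u.
  ||u|| = √((1)² + (2.4142)²) = √(6.8284) ≈ 2.6131,
  v_1 = u/||u|| ≈ (0.3827, 0.9239) (||v_1|| = 1).

λ_1 = 8.4142,  λ_2 = 5.5858;  v_1 ≈ (0.3827, 0.9239)


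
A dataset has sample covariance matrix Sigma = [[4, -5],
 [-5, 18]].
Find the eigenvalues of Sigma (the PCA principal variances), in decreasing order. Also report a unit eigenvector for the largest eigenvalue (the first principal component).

Step 1 — characteristic polynomial of 2×2 Sigma:
  det(Sigma - λI) = λ² - trace · λ + det = 0.
  trace = 4 + 18 = 22, det = 4·18 - (-5)² = 47.
Step 2 — discriminant:
  Δ = trace² - 4·det = 484 - 188 = 296.
Step 3 — eigenvalues:
  λ = (trace ± √Δ)/2 = (22 ± 17.2047)/2,
  λ_1 = 19.6023,  λ_2 = 2.3977.

Step 4 — unit eigenvector for λ_1: solve (Sigma - λ_1 I)v = 0. First row:
  (4 - 19.6023)·v_x + (-5)·v_y = 0, i.e. (-15.6023)·v_x + (-5)·v_y = 0,
  so v ∝ (b, λ_1 - a) = (-5, 15.6023); multiply by -1 so the first entry is positive: u = (5, -15.6023).
  ||u|| = √((5)² + (-15.6023)²) = √(268.4326) ≈ 16.3839,
  v_1 = u/||u|| ≈ (0.3052, -0.9523) (||v_1|| = 1).

λ_1 = 19.6023,  λ_2 = 2.3977;  v_1 ≈ (0.3052, -0.9523)


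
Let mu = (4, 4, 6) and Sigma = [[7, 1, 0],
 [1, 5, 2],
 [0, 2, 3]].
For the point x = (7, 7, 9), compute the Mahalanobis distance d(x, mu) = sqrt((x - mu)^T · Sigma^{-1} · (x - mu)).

Step 1 — centre the observation: (x - mu) = (3, 3, 3).

Step 2 — invert Sigma (cofactor / det for 3×3, or solve directly):
  Sigma^{-1} = [[0.1486, -0.0405, 0.027],
 [-0.0405, 0.2838, -0.1892],
 [0.027, -0.1892, 0.4595]].

Step 3 — form the quadratic (x - mu)^T · Sigma^{-1} · (x - mu):
  Sigma^{-1} · (x - mu) = (0.4054, 0.1622, 0.8919).
  (x - mu)^T · [Sigma^{-1} · (x - mu)] = (3)·(0.4054) + (3)·(0.1622) + (3)·(0.8919) = 4.3784.

Step 4 — take square root: d = √(4.3784) ≈ 2.0925.

d(x, mu) = √(4.3784) ≈ 2.0925


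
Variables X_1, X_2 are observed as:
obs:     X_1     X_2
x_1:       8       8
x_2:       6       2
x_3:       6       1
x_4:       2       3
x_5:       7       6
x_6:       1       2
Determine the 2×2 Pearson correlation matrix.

Step 1 — column means:
  mean(X_1) = (8 + 6 + 6 + 2 + 7 + 1) / 6 = 30/6 = 5
  mean(X_2) = (8 + 2 + 1 + 3 + 6 + 2) / 6 = 22/6 = 3.6667

Step 2 — sample variances and covariances s[i,j] = (1/(n-1)) · Σ_k (x_{k,i} - mean_i) · (x_{k,j} - mean_j), with n-1 = 5:
  s[X_1,X_1] = ((3)·(3) + (1)·(1) + (1)·(1) + (-3)·(-3) + (2)·(2) + (-4)·(-4)) / 5 = 40/5 = 8
  s[X_1,X_2] = ((3)·(4.3333) + (1)·(-1.6667) + (1)·(-2.6667) + (-3)·(-0.6667) + (2)·(2.3333) + (-4)·(-1.6667)) / 5 = 22/5 = 4.4
  s[X_2,X_2] = ((4.3333)·(4.3333) + (-1.6667)·(-1.6667) + (-2.6667)·(-2.6667) + (-0.6667)·(-0.6667) + (2.3333)·(2.3333) + (-1.6667)·(-1.6667)) / 5 = 37.3333/5 = 7.4667
  Sample standard deviations s_i = √(s[i,i]):
  s(X_1) = √(8) = 2.8284
  s(X_2) = √(7.4667) = 2.7325

Step 3 — r_{ij} = s_{ij} / (s_i · s_j):
  r[X_1,X_1] = 1 (diagonal).
  r[X_1,X_2] = 4.4 / (2.8284 · 2.7325) = 4.4 / 7.7287 = 0.5693
  r[X_2,X_2] = 1 (diagonal).

R is symmetric with unit diagonal. Assembling:

R = [[1, 0.5693],
 [0.5693, 1]]


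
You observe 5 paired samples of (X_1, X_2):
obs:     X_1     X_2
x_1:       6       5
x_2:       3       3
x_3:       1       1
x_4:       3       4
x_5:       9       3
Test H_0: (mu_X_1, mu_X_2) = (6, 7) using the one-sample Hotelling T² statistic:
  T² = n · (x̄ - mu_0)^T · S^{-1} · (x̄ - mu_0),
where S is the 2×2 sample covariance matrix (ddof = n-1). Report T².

Step 1 — sample mean vector:
  mean(X_1) = (6 + 3 + 1 + 3 + 9) / 5 = 22/5 = 4.4
  mean(X_2) = (5 + 3 + 1 + 4 + 3) / 5 = 16/5 = 3.2
  x̄ = (4.4, 3.2),  deviation x̄ - mu_0 = (4.4, 3.2) - (6, 7) = (-1.6, -3.8).

Step 2 — sample covariance matrix, S[i,j] = (1/(n-1)) · Σ_k (x_{k,i} - mean_i) · (x_{k,j} - mean_j), divisor n-1 = 4:
  S[X_1,X_1] = ((1.6)·(1.6) + (-1.4)·(-1.4) + (-3.4)·(-3.4) + (-1.4)·(-1.4) + (4.6)·(4.6)) / 4 = 39.2/4 = 9.8
  S[X_1,X_2] = ((1.6)·(1.8) + (-1.4)·(-0.2) + (-3.4)·(-2.2) + (-1.4)·(0.8) + (4.6)·(-0.2)) / 4 = 8.6/4 = 2.15
  S[X_2,X_2] = ((1.8)·(1.8) + (-0.2)·(-0.2) + (-2.2)·(-2.2) + (0.8)·(0.8) + (-0.2)·(-0.2)) / 4 = 8.8/4 = 2.2
  S = [[9.8, 2.15],
 [2.15, 2.2]].

Step 3 — invert S. det(S) = 9.8·2.2 - (2.15)² = 16.9375.
  S^{-1} = (1/det) · [[d, -b], [-b, a]] = [[0.1299, -0.1269],
 [-0.1269, 0.5786]].

Step 4 — quadratic form (x̄ - mu_0)^T · S^{-1} · (x̄ - mu_0):
  S^{-1} · (x̄ - mu_0) = (0.2745, -1.9956),
  (x̄ - mu_0)^T · [...] = (-1.6)·(0.2745) + (-3.8)·(-1.9956) = 7.1439.

Step 5 — scale by n: T² = 5 · 7.1439 = 35.7196.

T² ≈ 35.7196


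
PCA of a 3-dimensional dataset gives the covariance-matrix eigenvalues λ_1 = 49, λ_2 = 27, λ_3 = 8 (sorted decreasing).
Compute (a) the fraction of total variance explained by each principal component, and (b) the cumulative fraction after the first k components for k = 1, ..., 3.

Step 1 — total variance = trace(Sigma) = Σ λ_i = 49 + 27 + 8 = 84.

Step 2 — fraction explained by component i = λ_i / Σ λ:
  PC1: 49/84 = 0.5833
  PC2: 27/84 = 0.3214
  PC3: 8/84 = 0.0952

Step 3 — cumulative fraction after k components = (λ_1 + ... + λ_k) / Σ λ:
  k = 1: 49/84 = 0.5833
  k = 2: (49 + 27)/84 = 76/84 = 0.9048
  k = 3: (49 + 27 + 8)/84 = 84/84 = 1

Summary (fraction, with percent):

explained: PC1 0.5833 (58.33%), PC2 0.3214 (32.14%), PC3 0.0952 (9.52%);  cumulative: 0.5833, 0.9048, 1


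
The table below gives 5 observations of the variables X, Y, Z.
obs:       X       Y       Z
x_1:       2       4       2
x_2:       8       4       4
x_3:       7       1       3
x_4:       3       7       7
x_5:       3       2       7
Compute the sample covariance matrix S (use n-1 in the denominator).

Step 1 — column means:
  mean(X) = (2 + 8 + 7 + 3 + 3) / 5 = 23/5 = 4.6
  mean(Y) = (4 + 4 + 1 + 7 + 2) / 5 = 18/5 = 3.6
  mean(Z) = (2 + 4 + 3 + 7 + 7) / 5 = 23/5 = 4.6

Step 2 — sample covariance S[i,j] = (1/(n-1)) · Σ_k (x_{k,i} - mean_i) · (x_{k,j} - mean_j), with n-1 = 4.
  S[X,X] = ((-2.6)·(-2.6) + (3.4)·(3.4) + (2.4)·(2.4) + (-1.6)·(-1.6) + (-1.6)·(-1.6)) / 4 = 29.2/4 = 7.3
  S[X,Y] = ((-2.6)·(0.4) + (3.4)·(0.4) + (2.4)·(-2.6) + (-1.6)·(3.4) + (-1.6)·(-1.6)) / 4 = -8.8/4 = -2.2
  S[X,Z] = ((-2.6)·(-2.6) + (3.4)·(-0.6) + (2.4)·(-1.6) + (-1.6)·(2.4) + (-1.6)·(2.4)) / 4 = -6.8/4 = -1.7
  S[Y,Y] = ((0.4)·(0.4) + (0.4)·(0.4) + (-2.6)·(-2.6) + (3.4)·(3.4) + (-1.6)·(-1.6)) / 4 = 21.2/4 = 5.3
  S[Y,Z] = ((0.4)·(-2.6) + (0.4)·(-0.6) + (-2.6)·(-1.6) + (3.4)·(2.4) + (-1.6)·(2.4)) / 4 = 7.2/4 = 1.8
  S[Z,Z] = ((-2.6)·(-2.6) + (-0.6)·(-0.6) + (-1.6)·(-1.6) + (2.4)·(2.4) + (2.4)·(2.4)) / 4 = 21.2/4 = 5.3

S is symmetric (S[j,i] = S[i,j]). Assembling:

S = [[7.3, -2.2, -1.7],
 [-2.2, 5.3, 1.8],
 [-1.7, 1.8, 5.3]]


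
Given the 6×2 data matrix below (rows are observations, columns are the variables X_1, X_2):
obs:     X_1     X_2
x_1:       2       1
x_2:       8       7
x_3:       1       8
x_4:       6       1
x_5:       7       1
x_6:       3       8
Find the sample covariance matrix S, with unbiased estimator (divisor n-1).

Step 1 — column means:
  mean(X_1) = (2 + 8 + 1 + 6 + 7 + 3) / 6 = 27/6 = 4.5
  mean(X_2) = (1 + 7 + 8 + 1 + 1 + 8) / 6 = 26/6 = 4.3333

Step 2 — sample covariance S[i,j] = (1/(n-1)) · Σ_k (x_{k,i} - mean_i) · (x_{k,j} - mean_j), with n-1 = 5.
  S[X_1,X_1] = ((-2.5)·(-2.5) + (3.5)·(3.5) + (-3.5)·(-3.5) + (1.5)·(1.5) + (2.5)·(2.5) + (-1.5)·(-1.5)) / 5 = 41.5/5 = 8.3
  S[X_1,X_2] = ((-2.5)·(-3.3333) + (3.5)·(2.6667) + (-3.5)·(3.6667) + (1.5)·(-3.3333) + (2.5)·(-3.3333) + (-1.5)·(3.6667)) / 5 = -14/5 = -2.8
  S[X_2,X_2] = ((-3.3333)·(-3.3333) + (2.6667)·(2.6667) + (3.6667)·(3.6667) + (-3.3333)·(-3.3333) + (-3.3333)·(-3.3333) + (3.6667)·(3.6667)) / 5 = 67.3333/5 = 13.4667

S is symmetric (S[j,i] = S[i,j]). Assembling:

S = [[8.3, -2.8],
 [-2.8, 13.4667]]


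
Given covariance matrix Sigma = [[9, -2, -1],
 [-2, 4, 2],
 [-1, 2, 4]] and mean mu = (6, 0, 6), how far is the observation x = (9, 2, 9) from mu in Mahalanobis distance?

Step 1 — centre the observation: (x - mu) = (3, 2, 3).

Step 2 — invert Sigma (cofactor / det for 3×3, or solve directly):
  Sigma^{-1} = [[0.125, 0.0625, 0],
 [0.0625, 0.3646, -0.1667],
 [0, -0.1667, 0.3333]].

Step 3 — form the quadratic (x - mu)^T · Sigma^{-1} · (x - mu):
  Sigma^{-1} · (x - mu) = (0.5, 0.4167, 0.6667).
  (x - mu)^T · [Sigma^{-1} · (x - mu)] = (3)·(0.5) + (2)·(0.4167) + (3)·(0.6667) = 4.3333.

Step 4 — take square root: d = √(4.3333) ≈ 2.0817.

d(x, mu) = √(4.3333) ≈ 2.0817


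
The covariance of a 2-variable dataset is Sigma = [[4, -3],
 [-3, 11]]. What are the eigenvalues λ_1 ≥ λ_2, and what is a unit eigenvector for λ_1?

Step 1 — characteristic polynomial of 2×2 Sigma:
  det(Sigma - λI) = λ² - trace · λ + det = 0.
  trace = 4 + 11 = 15, det = 4·11 - (-3)² = 35.
Step 2 — discriminant:
  Δ = trace² - 4·det = 225 - 140 = 85.
Step 3 — eigenvalues:
  λ = (trace ± √Δ)/2 = (15 ± 9.2195)/2,
  λ_1 = 12.1098,  λ_2 = 2.8902.

Step 4 — unit eigenvector for λ_1: solve (Sigma - λ_1 I)v = 0. First row:
  (4 - 12.1098)·v_x + (-3)·v_y = 0, i.e. (-8.1098)·v_x + (-3)·v_y = 0,
  so v ∝ (b, λ_1 - a) = (-3, 8.1098); multiply by -1 so the first entry is positive: u = (3, -8.1098).
  ||u|| = √((3)² + (-8.1098)²) = √(74.7684) ≈ 8.6469,
  v_1 = u/||u|| ≈ (0.3469, -0.9379) (||v_1|| = 1).

λ_1 = 12.1098,  λ_2 = 2.8902;  v_1 ≈ (0.3469, -0.9379)


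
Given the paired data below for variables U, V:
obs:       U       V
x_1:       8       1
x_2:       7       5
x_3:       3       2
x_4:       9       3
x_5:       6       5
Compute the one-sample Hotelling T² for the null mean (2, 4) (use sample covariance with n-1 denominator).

Step 1 — sample mean vector:
  mean(U) = (8 + 7 + 3 + 9 + 6) / 5 = 33/5 = 6.6
  mean(V) = (1 + 5 + 2 + 3 + 5) / 5 = 16/5 = 3.2
  x̄ = (6.6, 3.2),  deviation x̄ - mu_0 = (6.6, 3.2) - (2, 4) = (4.6, -0.8).

Step 2 — sample covariance matrix, S[i,j] = (1/(n-1)) · Σ_k (x_{k,i} - mean_i) · (x_{k,j} - mean_j), divisor n-1 = 4:
  S[U,U] = ((1.4)·(1.4) + (0.4)·(0.4) + (-3.6)·(-3.6) + (2.4)·(2.4) + (-0.6)·(-0.6)) / 4 = 21.2/4 = 5.3
  S[U,V] = ((1.4)·(-2.2) + (0.4)·(1.8) + (-3.6)·(-1.2) + (2.4)·(-0.2) + (-0.6)·(1.8)) / 4 = 0.4/4 = 0.1
  S[V,V] = ((-2.2)·(-2.2) + (1.8)·(1.8) + (-1.2)·(-1.2) + (-0.2)·(-0.2) + (1.8)·(1.8)) / 4 = 12.8/4 = 3.2
  S = [[5.3, 0.1],
 [0.1, 3.2]].

Step 3 — invert S. det(S) = 5.3·3.2 - (0.1)² = 16.95.
  S^{-1} = (1/det) · [[d, -b], [-b, a]] = [[0.1888, -0.0059],
 [-0.0059, 0.3127]].

Step 4 — quadratic form (x̄ - mu_0)^T · S^{-1} · (x̄ - mu_0):
  S^{-1} · (x̄ - mu_0) = (0.8732, -0.2773),
  (x̄ - mu_0)^T · [...] = (4.6)·(0.8732) + (-0.8)·(-0.2773) = 4.2383.

Step 5 — scale by n: T² = 5 · 4.2383 = 21.1917.

T² ≈ 21.1917


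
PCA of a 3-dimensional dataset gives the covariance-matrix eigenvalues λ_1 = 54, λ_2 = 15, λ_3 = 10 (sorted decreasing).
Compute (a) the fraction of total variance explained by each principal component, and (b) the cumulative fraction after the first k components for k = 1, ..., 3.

Step 1 — total variance = trace(Sigma) = Σ λ_i = 54 + 15 + 10 = 79.

Step 2 — fraction explained by component i = λ_i / Σ λ:
  PC1: 54/79 = 0.6835
  PC2: 15/79 = 0.1899
  PC3: 10/79 = 0.1266

Step 3 — cumulative fraction after k components = (λ_1 + ... + λ_k) / Σ λ:
  k = 1: 54/79 = 0.6835
  k = 2: (54 + 15)/79 = 69/79 = 0.8734
  k = 3: (54 + 15 + 10)/79 = 79/79 = 1

Summary (fraction, with percent):

explained: PC1 0.6835 (68.35%), PC2 0.1899 (18.99%), PC3 0.1266 (12.66%);  cumulative: 0.6835, 0.8734, 1


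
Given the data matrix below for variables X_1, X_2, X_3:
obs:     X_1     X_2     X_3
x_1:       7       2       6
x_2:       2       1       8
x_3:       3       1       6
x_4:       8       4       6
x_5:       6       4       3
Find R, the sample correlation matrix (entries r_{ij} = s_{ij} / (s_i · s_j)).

Step 1 — column means:
  mean(X_1) = (7 + 2 + 3 + 8 + 6) / 5 = 26/5 = 5.2
  mean(X_2) = (2 + 1 + 1 + 4 + 4) / 5 = 12/5 = 2.4
  mean(X_3) = (6 + 8 + 6 + 6 + 3) / 5 = 29/5 = 5.8

Step 2 — sample variances and covariances s[i,j] = (1/(n-1)) · Σ_k (x_{k,i} - mean_i) · (x_{k,j} - mean_j), with n-1 = 4:
  s[X_1,X_1] = ((1.8)·(1.8) + (-3.2)·(-3.2) + (-2.2)·(-2.2) + (2.8)·(2.8) + (0.8)·(0.8)) / 4 = 26.8/4 = 6.7
  s[X_1,X_2] = ((1.8)·(-0.4) + (-3.2)·(-1.4) + (-2.2)·(-1.4) + (2.8)·(1.6) + (0.8)·(1.6)) / 4 = 12.6/4 = 3.15
  s[X_1,X_3] = ((1.8)·(0.2) + (-3.2)·(2.2) + (-2.2)·(0.2) + (2.8)·(0.2) + (0.8)·(-2.8)) / 4 = -8.8/4 = -2.2
  s[X_2,X_2] = ((-0.4)·(-0.4) + (-1.4)·(-1.4) + (-1.4)·(-1.4) + (1.6)·(1.6) + (1.6)·(1.6)) / 4 = 9.2/4 = 2.3
  s[X_2,X_3] = ((-0.4)·(0.2) + (-1.4)·(2.2) + (-1.4)·(0.2) + (1.6)·(0.2) + (1.6)·(-2.8)) / 4 = -7.6/4 = -1.9
  s[X_3,X_3] = ((0.2)·(0.2) + (2.2)·(2.2) + (0.2)·(0.2) + (0.2)·(0.2) + (-2.8)·(-2.8)) / 4 = 12.8/4 = 3.2
  Sample standard deviations s_i = √(s[i,i]):
  s(X_1) = √(6.7) = 2.5884
  s(X_2) = √(2.3) = 1.5166
  s(X_3) = √(3.2) = 1.7889

Step 3 — r_{ij} = s_{ij} / (s_i · s_j):
  r[X_1,X_1] = 1 (diagonal).
  r[X_1,X_2] = 3.15 / (2.5884 · 1.5166) = 3.15 / 3.9256 = 0.8024
  r[X_1,X_3] = -2.2 / (2.5884 · 1.7889) = -2.2 / 4.6303 = -0.4751
  r[X_2,X_2] = 1 (diagonal).
  r[X_2,X_3] = -1.9 / (1.5166 · 1.7889) = -1.9 / 2.7129 = -0.7003
  r[X_3,X_3] = 1 (diagonal).

R is symmetric with unit diagonal. Assembling:

R = [[1, 0.8024, -0.4751],
 [0.8024, 1, -0.7003],
 [-0.4751, -0.7003, 1]]


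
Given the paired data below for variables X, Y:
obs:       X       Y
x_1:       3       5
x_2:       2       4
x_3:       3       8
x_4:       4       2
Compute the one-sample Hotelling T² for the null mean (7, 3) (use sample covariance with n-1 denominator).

Step 1 — sample mean vector:
  mean(X) = (3 + 2 + 3 + 4) / 4 = 12/4 = 3
  mean(Y) = (5 + 4 + 8 + 2) / 4 = 19/4 = 4.75
  x̄ = (3, 4.75),  deviation x̄ - mu_0 = (3, 4.75) - (7, 3) = (-4, 1.75).

Step 2 — sample covariance matrix, S[i,j] = (1/(n-1)) · Σ_k (x_{k,i} - mean_i) · (x_{k,j} - mean_j), divisor n-1 = 3:
  S[X,X] = ((0)·(0) + (-1)·(-1) + (0)·(0) + (1)·(1)) / 3 = 2/3 = 0.6667
  S[X,Y] = ((0)·(0.25) + (-1)·(-0.75) + (0)·(3.25) + (1)·(-2.75)) / 3 = -2/3 = -0.6667
  S[Y,Y] = ((0.25)·(0.25) + (-0.75)·(-0.75) + (3.25)·(3.25) + (-2.75)·(-2.75)) / 3 = 18.75/3 = 6.25
  S = [[0.6667, -0.6667],
 [-0.6667, 6.25]].

Step 3 — invert S. det(S) = 0.6667·6.25 - (-0.6667)² = 3.7222.
  S^{-1} = (1/det) · [[d, -b], [-b, a]] = [[1.6791, 0.1791],
 [0.1791, 0.1791]].

Step 4 — quadratic form (x̄ - mu_0)^T · S^{-1} · (x̄ - mu_0):
  S^{-1} · (x̄ - mu_0) = (-6.403, -0.403),
  (x̄ - mu_0)^T · [...] = (-4)·(-6.403) + (1.75)·(-0.403) = 24.9067.

Step 5 — scale by n: T² = 4 · 24.9067 = 99.6269.

T² ≈ 99.6269


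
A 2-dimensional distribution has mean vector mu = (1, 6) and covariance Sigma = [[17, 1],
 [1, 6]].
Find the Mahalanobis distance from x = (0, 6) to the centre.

Step 1 — centre the observation: (x - mu) = (-1, 0).

Step 2 — invert Sigma. det(Sigma) = 17·6 - (1)² = 101.
  Sigma^{-1} = (1/det) · [[d, -b], [-b, a]] = [[0.0594, -0.0099],
 [-0.0099, 0.1683]].

Step 3 — form the quadratic (x - mu)^T · Sigma^{-1} · (x - mu):
  Sigma^{-1} · (x - mu) = (-0.0594, 0.0099).
  (x - mu)^T · [Sigma^{-1} · (x - mu)] = (-1)·(-0.0594) + (0)·(0.0099) = 0.0594.

Step 4 — take square root: d = √(0.0594) ≈ 0.2437.

d(x, mu) = √(0.0594) ≈ 0.2437


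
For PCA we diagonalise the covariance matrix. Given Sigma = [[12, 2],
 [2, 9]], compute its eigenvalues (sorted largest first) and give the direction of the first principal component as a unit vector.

Step 1 — characteristic polynomial of 2×2 Sigma:
  det(Sigma - λI) = λ² - trace · λ + det = 0.
  trace = 12 + 9 = 21, det = 12·9 - (2)² = 104.
Step 2 — discriminant:
  Δ = trace² - 4·det = 441 - 416 = 25.
Step 3 — eigenvalues:
  λ = (trace ± √Δ)/2 = (21 ± 5)/2,
  λ_1 = 13,  λ_2 = 8.

Step 4 — unit eigenvector for λ_1: solve (Sigma - λ_1 I)v = 0. First row:
  (12 - 13)·v_x + (2)·v_y = 0, i.e. (-1)·v_x + (2)·v_y = 0,
  so v ∝ (b, λ_1 - a) = (2, 1) = u.
  ||u|| = √((2)² + (1)²) = √(5) ≈ 2.2361,
  v_1 = u/||u|| ≈ (0.8944, 0.4472) (||v_1|| = 1).

λ_1 = 13,  λ_2 = 8;  v_1 ≈ (0.8944, 0.4472)


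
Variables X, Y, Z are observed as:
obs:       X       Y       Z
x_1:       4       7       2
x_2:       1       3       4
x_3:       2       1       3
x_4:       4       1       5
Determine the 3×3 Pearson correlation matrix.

Step 1 — column means:
  mean(X) = (4 + 1 + 2 + 4) / 4 = 11/4 = 2.75
  mean(Y) = (7 + 3 + 1 + 1) / 4 = 12/4 = 3
  mean(Z) = (2 + 4 + 3 + 5) / 4 = 14/4 = 3.5

Step 2 — sample variances and covariances s[i,j] = (1/(n-1)) · Σ_k (x_{k,i} - mean_i) · (x_{k,j} - mean_j), with n-1 = 3:
  s[X,X] = ((1.25)·(1.25) + (-1.75)·(-1.75) + (-0.75)·(-0.75) + (1.25)·(1.25)) / 3 = 6.75/3 = 2.25
  s[X,Y] = ((1.25)·(4) + (-1.75)·(0) + (-0.75)·(-2) + (1.25)·(-2)) / 3 = 4/3 = 1.3333
  s[X,Z] = ((1.25)·(-1.5) + (-1.75)·(0.5) + (-0.75)·(-0.5) + (1.25)·(1.5)) / 3 = -0.5/3 = -0.1667
  s[Y,Y] = ((4)·(4) + (0)·(0) + (-2)·(-2) + (-2)·(-2)) / 3 = 24/3 = 8
  s[Y,Z] = ((4)·(-1.5) + (0)·(0.5) + (-2)·(-0.5) + (-2)·(1.5)) / 3 = -8/3 = -2.6667
  s[Z,Z] = ((-1.5)·(-1.5) + (0.5)·(0.5) + (-0.5)·(-0.5) + (1.5)·(1.5)) / 3 = 5/3 = 1.6667
  Sample standard deviations s_i = √(s[i,i]):
  s(X) = √(2.25) = 1.5
  s(Y) = √(8) = 2.8284
  s(Z) = √(1.6667) = 1.291

Step 3 — r_{ij} = s_{ij} / (s_i · s_j):
  r[X,X] = 1 (diagonal).
  r[X,Y] = 1.3333 / (1.5 · 2.8284) = 1.3333 / 4.2426 = 0.3143
  r[X,Z] = -0.1667 / (1.5 · 1.291) = -0.1667 / 1.9365 = -0.0861
  r[Y,Y] = 1 (diagonal).
  r[Y,Z] = -2.6667 / (2.8284 · 1.291) = -2.6667 / 3.6515 = -0.7303
  r[Z,Z] = 1 (diagonal).

R is symmetric with unit diagonal. Assembling:

R = [[1, 0.3143, -0.0861],
 [0.3143, 1, -0.7303],
 [-0.0861, -0.7303, 1]]


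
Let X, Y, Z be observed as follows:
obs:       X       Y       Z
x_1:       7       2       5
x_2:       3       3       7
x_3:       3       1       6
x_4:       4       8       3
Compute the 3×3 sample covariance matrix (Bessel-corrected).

Step 1 — column means:
  mean(X) = (7 + 3 + 3 + 4) / 4 = 17/4 = 4.25
  mean(Y) = (2 + 3 + 1 + 8) / 4 = 14/4 = 3.5
  mean(Z) = (5 + 7 + 6 + 3) / 4 = 21/4 = 5.25

Step 2 — sample covariance S[i,j] = (1/(n-1)) · Σ_k (x_{k,i} - mean_i) · (x_{k,j} - mean_j), with n-1 = 3.
  S[X,X] = ((2.75)·(2.75) + (-1.25)·(-1.25) + (-1.25)·(-1.25) + (-0.25)·(-0.25)) / 3 = 10.75/3 = 3.5833
  S[X,Y] = ((2.75)·(-1.5) + (-1.25)·(-0.5) + (-1.25)·(-2.5) + (-0.25)·(4.5)) / 3 = -1.5/3 = -0.5
  S[X,Z] = ((2.75)·(-0.25) + (-1.25)·(1.75) + (-1.25)·(0.75) + (-0.25)·(-2.25)) / 3 = -3.25/3 = -1.0833
  S[Y,Y] = ((-1.5)·(-1.5) + (-0.5)·(-0.5) + (-2.5)·(-2.5) + (4.5)·(4.5)) / 3 = 29/3 = 9.6667
  S[Y,Z] = ((-1.5)·(-0.25) + (-0.5)·(1.75) + (-2.5)·(0.75) + (4.5)·(-2.25)) / 3 = -12.5/3 = -4.1667
  S[Z,Z] = ((-0.25)·(-0.25) + (1.75)·(1.75) + (0.75)·(0.75) + (-2.25)·(-2.25)) / 3 = 8.75/3 = 2.9167

S is symmetric (S[j,i] = S[i,j]). Assembling:

S = [[3.5833, -0.5, -1.0833],
 [-0.5, 9.6667, -4.1667],
 [-1.0833, -4.1667, 2.9167]]


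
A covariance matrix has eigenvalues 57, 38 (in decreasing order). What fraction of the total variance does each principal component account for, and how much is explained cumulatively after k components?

Step 1 — total variance = trace(Sigma) = Σ λ_i = 57 + 38 = 95.

Step 2 — fraction explained by component i = λ_i / Σ λ:
  PC1: 57/95 = 0.6
  PC2: 38/95 = 0.4

Step 3 — cumulative fraction after k components = (λ_1 + ... + λ_k) / Σ λ:
  k = 1: 57/95 = 0.6
  k = 2: (57 + 38)/95 = 95/95 = 1

Summary (fraction, with percent):

explained: PC1 0.6 (60%), PC2 0.4 (40%);  cumulative: 0.6, 1


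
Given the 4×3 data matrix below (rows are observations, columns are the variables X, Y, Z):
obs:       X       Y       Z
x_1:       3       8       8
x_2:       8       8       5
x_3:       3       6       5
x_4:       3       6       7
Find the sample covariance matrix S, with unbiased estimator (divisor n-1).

Step 1 — column means:
  mean(X) = (3 + 8 + 3 + 3) / 4 = 17/4 = 4.25
  mean(Y) = (8 + 8 + 6 + 6) / 4 = 28/4 = 7
  mean(Z) = (8 + 5 + 5 + 7) / 4 = 25/4 = 6.25

Step 2 — sample covariance S[i,j] = (1/(n-1)) · Σ_k (x_{k,i} - mean_i) · (x_{k,j} - mean_j), with n-1 = 3.
  S[X,X] = ((-1.25)·(-1.25) + (3.75)·(3.75) + (-1.25)·(-1.25) + (-1.25)·(-1.25)) / 3 = 18.75/3 = 6.25
  S[X,Y] = ((-1.25)·(1) + (3.75)·(1) + (-1.25)·(-1) + (-1.25)·(-1)) / 3 = 5/3 = 1.6667
  S[X,Z] = ((-1.25)·(1.75) + (3.75)·(-1.25) + (-1.25)·(-1.25) + (-1.25)·(0.75)) / 3 = -6.25/3 = -2.0833
  S[Y,Y] = ((1)·(1) + (1)·(1) + (-1)·(-1) + (-1)·(-1)) / 3 = 4/3 = 1.3333
  S[Y,Z] = ((1)·(1.75) + (1)·(-1.25) + (-1)·(-1.25) + (-1)·(0.75)) / 3 = 1/3 = 0.3333
  S[Z,Z] = ((1.75)·(1.75) + (-1.25)·(-1.25) + (-1.25)·(-1.25) + (0.75)·(0.75)) / 3 = 6.75/3 = 2.25

S is symmetric (S[j,i] = S[i,j]). Assembling:

S = [[6.25, 1.6667, -2.0833],
 [1.6667, 1.3333, 0.3333],
 [-2.0833, 0.3333, 2.25]]


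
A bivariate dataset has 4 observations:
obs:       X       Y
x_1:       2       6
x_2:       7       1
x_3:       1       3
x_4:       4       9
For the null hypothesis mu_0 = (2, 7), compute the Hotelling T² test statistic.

Step 1 — sample mean vector:
  mean(X) = (2 + 7 + 1 + 4) / 4 = 14/4 = 3.5
  mean(Y) = (6 + 1 + 3 + 9) / 4 = 19/4 = 4.75
  x̄ = (3.5, 4.75),  deviation x̄ - mu_0 = (3.5, 4.75) - (2, 7) = (1.5, -2.25).

Step 2 — sample covariance matrix, S[i,j] = (1/(n-1)) · Σ_k (x_{k,i} - mean_i) · (x_{k,j} - mean_j), divisor n-1 = 3:
  S[X,X] = ((-1.5)·(-1.5) + (3.5)·(3.5) + (-2.5)·(-2.5) + (0.5)·(0.5)) / 3 = 21/3 = 7
  S[X,Y] = ((-1.5)·(1.25) + (3.5)·(-3.75) + (-2.5)·(-1.75) + (0.5)·(4.25)) / 3 = -8.5/3 = -2.8333
  S[Y,Y] = ((1.25)·(1.25) + (-3.75)·(-3.75) + (-1.75)·(-1.75) + (4.25)·(4.25)) / 3 = 36.75/3 = 12.25
  S = [[7, -2.8333],
 [-2.8333, 12.25]].

Step 3 — invert S. det(S) = 7·12.25 - (-2.8333)² = 77.7222.
  S^{-1} = (1/det) · [[d, -b], [-b, a]] = [[0.1576, 0.0365],
 [0.0365, 0.0901]].

Step 4 — quadratic form (x̄ - mu_0)^T · S^{-1} · (x̄ - mu_0):
  S^{-1} · (x̄ - mu_0) = (0.1544, -0.148),
  (x̄ - mu_0)^T · [...] = (1.5)·(0.1544) + (-2.25)·(-0.148) = 0.5645.

Step 5 — scale by n: T² = 4 · 0.5645 = 2.258.

T² ≈ 2.258


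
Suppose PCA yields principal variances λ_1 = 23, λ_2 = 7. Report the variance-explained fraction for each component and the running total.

Step 1 — total variance = trace(Sigma) = Σ λ_i = 23 + 7 = 30.

Step 2 — fraction explained by component i = λ_i / Σ λ:
  PC1: 23/30 = 0.7667
  PC2: 7/30 = 0.2333

Step 3 — cumulative fraction after k components = (λ_1 + ... + λ_k) / Σ λ:
  k = 1: 23/30 = 0.7667
  k = 2: (23 + 7)/30 = 30/30 = 1

Summary (fraction, with percent):

explained: PC1 0.7667 (76.67%), PC2 0.2333 (23.33%);  cumulative: 0.7667, 1


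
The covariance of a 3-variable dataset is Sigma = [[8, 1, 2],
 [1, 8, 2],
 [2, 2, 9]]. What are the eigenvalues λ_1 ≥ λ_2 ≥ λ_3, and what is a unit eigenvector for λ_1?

Step 1 — characteristic polynomial p(λ) = det(λI - Sigma) = λ³ - tr·λ² + c_1·λ - det, where tr = trace, c_1 = sum of the principal 2×2 minors, det = det(Sigma):
  tr = 8 + 8 + 9 = 25,
  c_1 = (8·8 - (1)²) + (8·9 - (2)²) + (8·9 - (2)²) = 63 + 68 + 68 = 199,
  det = 8·(8·9 - (2)²) - (1)·((1)·9 - (2)·(2)) + (2)·((1)·(2) - 8·(2)) = 8·(68) - (1)·(5) + (2)·(-14) = 511.
  So p(λ) = λ³ - 25λ² + 199λ - 511.
Step 2 — look for an integer root (rational root theorem: any rational root is an integer divisor of 511). Testing λ = 7:
  p(7) = 343 - 1225 + 1393 - 511 = 0  ✓
  Dividing out (λ - 7): p(λ) = (λ - 7)(λ² - 18λ + 73).
Step 3 — remaining eigenvalues from the quadratic λ² - 18λ + 73 = 0:
  Δ = 18² - 4·73 = 324 - 292 = 32,  λ = (18 ± √32)/2 = (18 ± 5.6569)/2 ≈ 11.8284 or 6.1716.
  Sorted: λ_1 = 11.8284,  λ_2 = 7,  λ_3 = 6.1716  (check: sum = 25 = tr ✓).

Step 4 — unit eigenvector for λ_1 ≈ 11.8284: v spans the null space of (Sigma - λ_1 I), whose rows are
  r_1 = (-3.8284, 1, 2),  r_2 = (1, -3.8284, 2),  r_3 = (2, 2, -2.8284).
  v is orthogonal to every row, so take v ∝ r_1 × r_2 = ((1)·(2) - (2)·(-3.8284), (2)·(1) - (-3.8284)·(2), (-3.8284)·(-3.8284) - (1)·(1)) ≈ (9.6569, 9.6569, 13.6569).
  Let u = (9.6569, 9.6569, 13.6569).
  ||u|| = √((9.6569)² + (9.6569)² + (13.6569)²) = √(373.0193) ≈ 19.3137,  v_1 = u/||u|| ≈ (0.5, 0.5, 0.7071) (||v_1|| = 1).

λ_1 = 11.8284,  λ_2 = 7,  λ_3 = 6.1716;  v_1 ≈ (0.5, 0.5, 0.7071)


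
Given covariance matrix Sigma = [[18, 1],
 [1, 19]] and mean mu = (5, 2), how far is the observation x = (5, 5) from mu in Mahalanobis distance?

Step 1 — centre the observation: (x - mu) = (0, 3).

Step 2 — invert Sigma. det(Sigma) = 18·19 - (1)² = 341.
  Sigma^{-1} = (1/det) · [[d, -b], [-b, a]] = [[0.0557, -0.0029],
 [-0.0029, 0.0528]].

Step 3 — form the quadratic (x - mu)^T · Sigma^{-1} · (x - mu):
  Sigma^{-1} · (x - mu) = (-0.0088, 0.1584).
  (x - mu)^T · [Sigma^{-1} · (x - mu)] = (0)·(-0.0088) + (3)·(0.1584) = 0.4751.

Step 4 — take square root: d = √(0.4751) ≈ 0.6893.

d(x, mu) = √(0.4751) ≈ 0.6893


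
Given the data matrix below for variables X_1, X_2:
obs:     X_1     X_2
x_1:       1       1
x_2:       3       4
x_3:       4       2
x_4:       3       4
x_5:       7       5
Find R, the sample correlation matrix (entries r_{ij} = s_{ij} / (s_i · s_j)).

Step 1 — column means:
  mean(X_1) = (1 + 3 + 4 + 3 + 7) / 5 = 18/5 = 3.6
  mean(X_2) = (1 + 4 + 2 + 4 + 5) / 5 = 16/5 = 3.2

Step 2 — sample variances and covariances s[i,j] = (1/(n-1)) · Σ_k (x_{k,i} - mean_i) · (x_{k,j} - mean_j), with n-1 = 4:
  s[X_1,X_1] = ((-2.6)·(-2.6) + (-0.6)·(-0.6) + (0.4)·(0.4) + (-0.6)·(-0.6) + (3.4)·(3.4)) / 4 = 19.2/4 = 4.8
  s[X_1,X_2] = ((-2.6)·(-2.2) + (-0.6)·(0.8) + (0.4)·(-1.2) + (-0.6)·(0.8) + (3.4)·(1.8)) / 4 = 10.4/4 = 2.6
  s[X_2,X_2] = ((-2.2)·(-2.2) + (0.8)·(0.8) + (-1.2)·(-1.2) + (0.8)·(0.8) + (1.8)·(1.8)) / 4 = 10.8/4 = 2.7
  Sample standard deviations s_i = √(s[i,i]):
  s(X_1) = √(4.8) = 2.1909
  s(X_2) = √(2.7) = 1.6432

Step 3 — r_{ij} = s_{ij} / (s_i · s_j):
  r[X_1,X_1] = 1 (diagonal).
  r[X_1,X_2] = 2.6 / (2.1909 · 1.6432) = 2.6 / 3.6 = 0.7222
  r[X_2,X_2] = 1 (diagonal).

R is symmetric with unit diagonal. Assembling:

R = [[1, 0.7222],
 [0.7222, 1]]


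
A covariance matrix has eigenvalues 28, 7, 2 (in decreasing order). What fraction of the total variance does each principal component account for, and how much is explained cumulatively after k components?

Step 1 — total variance = trace(Sigma) = Σ λ_i = 28 + 7 + 2 = 37.

Step 2 — fraction explained by component i = λ_i / Σ λ:
  PC1: 28/37 = 0.7568
  PC2: 7/37 = 0.1892
  PC3: 2/37 = 0.0541

Step 3 — cumulative fraction after k components = (λ_1 + ... + λ_k) / Σ λ:
  k = 1: 28/37 = 0.7568
  k = 2: (28 + 7)/37 = 35/37 = 0.9459
  k = 3: (28 + 7 + 2)/37 = 37/37 = 1

Summary (fraction, with percent):

explained: PC1 0.7568 (75.68%), PC2 0.1892 (18.92%), PC3 0.0541 (5.41%);  cumulative: 0.7568, 0.9459, 1


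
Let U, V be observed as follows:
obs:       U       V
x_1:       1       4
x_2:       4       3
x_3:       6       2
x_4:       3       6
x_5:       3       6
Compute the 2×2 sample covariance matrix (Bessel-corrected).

Step 1 — column means:
  mean(U) = (1 + 4 + 6 + 3 + 3) / 5 = 17/5 = 3.4
  mean(V) = (4 + 3 + 2 + 6 + 6) / 5 = 21/5 = 4.2

Step 2 — sample covariance S[i,j] = (1/(n-1)) · Σ_k (x_{k,i} - mean_i) · (x_{k,j} - mean_j), with n-1 = 4.
  S[U,U] = ((-2.4)·(-2.4) + (0.6)·(0.6) + (2.6)·(2.6) + (-0.4)·(-0.4) + (-0.4)·(-0.4)) / 4 = 13.2/4 = 3.3
  S[U,V] = ((-2.4)·(-0.2) + (0.6)·(-1.2) + (2.6)·(-2.2) + (-0.4)·(1.8) + (-0.4)·(1.8)) / 4 = -7.4/4 = -1.85
  S[V,V] = ((-0.2)·(-0.2) + (-1.2)·(-1.2) + (-2.2)·(-2.2) + (1.8)·(1.8) + (1.8)·(1.8)) / 4 = 12.8/4 = 3.2

S is symmetric (S[j,i] = S[i,j]). Assembling:

S = [[3.3, -1.85],
 [-1.85, 3.2]]


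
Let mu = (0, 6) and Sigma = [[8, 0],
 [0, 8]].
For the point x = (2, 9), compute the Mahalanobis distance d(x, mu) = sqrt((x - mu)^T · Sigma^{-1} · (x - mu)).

Step 1 — centre the observation: (x - mu) = (2, 3).

Step 2 — invert Sigma. det(Sigma) = 8·8 - (0)² = 64.
  Sigma^{-1} = (1/det) · [[d, -b], [-b, a]] = [[0.125, 0],
 [0, 0.125]].

Step 3 — form the quadratic (x - mu)^T · Sigma^{-1} · (x - mu):
  Sigma^{-1} · (x - mu) = (0.25, 0.375).
  (x - mu)^T · [Sigma^{-1} · (x - mu)] = (2)·(0.25) + (3)·(0.375) = 1.625.

Step 4 — take square root: d = √(1.625) ≈ 1.2748.

d(x, mu) = √(1.625) ≈ 1.2748


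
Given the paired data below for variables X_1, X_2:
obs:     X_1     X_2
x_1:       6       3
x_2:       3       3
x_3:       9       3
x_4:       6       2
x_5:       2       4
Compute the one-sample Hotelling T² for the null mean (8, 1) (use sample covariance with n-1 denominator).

Step 1 — sample mean vector:
  mean(X_1) = (6 + 3 + 9 + 6 + 2) / 5 = 26/5 = 5.2
  mean(X_2) = (3 + 3 + 3 + 2 + 4) / 5 = 15/5 = 3
  x̄ = (5.2, 3),  deviation x̄ - mu_0 = (5.2, 3) - (8, 1) = (-2.8, 2).

Step 2 — sample covariance matrix, S[i,j] = (1/(n-1)) · Σ_k (x_{k,i} - mean_i) · (x_{k,j} - mean_j), divisor n-1 = 4:
  S[X_1,X_1] = ((0.8)·(0.8) + (-2.2)·(-2.2) + (3.8)·(3.8) + (0.8)·(0.8) + (-3.2)·(-3.2)) / 4 = 30.8/4 = 7.7
  S[X_1,X_2] = ((0.8)·(0) + (-2.2)·(0) + (3.8)·(0) + (0.8)·(-1) + (-3.2)·(1)) / 4 = -4/4 = -1
  S[X_2,X_2] = ((0)·(0) + (0)·(0) + (0)·(0) + (-1)·(-1) + (1)·(1)) / 4 = 2/4 = 0.5
  S = [[7.7, -1],
 [-1, 0.5]].

Step 3 — invert S. det(S) = 7.7·0.5 - (-1)² = 2.85.
  S^{-1} = (1/det) · [[d, -b], [-b, a]] = [[0.1754, 0.3509],
 [0.3509, 2.7018]].

Step 4 — quadratic form (x̄ - mu_0)^T · S^{-1} · (x̄ - mu_0):
  S^{-1} · (x̄ - mu_0) = (0.2105, 4.4211),
  (x̄ - mu_0)^T · [...] = (-2.8)·(0.2105) + (2)·(4.4211) = 8.2526.

Step 5 — scale by n: T² = 5 · 8.2526 = 41.2632.

T² ≈ 41.2632


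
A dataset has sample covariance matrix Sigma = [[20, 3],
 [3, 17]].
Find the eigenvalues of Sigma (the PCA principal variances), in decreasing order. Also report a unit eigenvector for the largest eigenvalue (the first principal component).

Step 1 — characteristic polynomial of 2×2 Sigma:
  det(Sigma - λI) = λ² - trace · λ + det = 0.
  trace = 20 + 17 = 37, det = 20·17 - (3)² = 331.
Step 2 — discriminant:
  Δ = trace² - 4·det = 1369 - 1324 = 45.
Step 3 — eigenvalues:
  λ = (trace ± √Δ)/2 = (37 ± 6.7082)/2,
  λ_1 = 21.8541,  λ_2 = 15.1459.

Step 4 — unit eigenvector for λ_1: solve (Sigma - λ_1 I)v = 0. First row:
  (20 - 21.8541)·v_x + (3)·v_y = 0, i.e. (-1.8541)·v_x + (3)·v_y = 0,
  so v ∝ (b, λ_1 - a) = (3, 1.8541) = u.
  ||u|| = √((3)² + (1.8541)²) = √(12.4377) ≈ 3.5267,
  v_1 = u/||u|| ≈ (0.8507, 0.5257) (||v_1|| = 1).

λ_1 = 21.8541,  λ_2 = 15.1459;  v_1 ≈ (0.8507, 0.5257)


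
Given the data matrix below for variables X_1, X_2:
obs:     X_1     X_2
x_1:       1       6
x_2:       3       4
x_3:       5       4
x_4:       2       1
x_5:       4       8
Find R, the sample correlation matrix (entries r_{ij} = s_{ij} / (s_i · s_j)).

Step 1 — column means:
  mean(X_1) = (1 + 3 + 5 + 2 + 4) / 5 = 15/5 = 3
  mean(X_2) = (6 + 4 + 4 + 1 + 8) / 5 = 23/5 = 4.6

Step 2 — sample variances and covariances s[i,j] = (1/(n-1)) · Σ_k (x_{k,i} - mean_i) · (x_{k,j} - mean_j), with n-1 = 4:
  s[X_1,X_1] = ((-2)·(-2) + (0)·(0) + (2)·(2) + (-1)·(-1) + (1)·(1)) / 4 = 10/4 = 2.5
  s[X_1,X_2] = ((-2)·(1.4) + (0)·(-0.6) + (2)·(-0.6) + (-1)·(-3.6) + (1)·(3.4)) / 4 = 3/4 = 0.75
  s[X_2,X_2] = ((1.4)·(1.4) + (-0.6)·(-0.6) + (-0.6)·(-0.6) + (-3.6)·(-3.6) + (3.4)·(3.4)) / 4 = 27.2/4 = 6.8
  Sample standard deviations s_i = √(s[i,i]):
  s(X_1) = √(2.5) = 1.5811
  s(X_2) = √(6.8) = 2.6077

Step 3 — r_{ij} = s_{ij} / (s_i · s_j):
  r[X_1,X_1] = 1 (diagonal).
  r[X_1,X_2] = 0.75 / (1.5811 · 2.6077) = 0.75 / 4.1231 = 0.1819
  r[X_2,X_2] = 1 (diagonal).

R is symmetric with unit diagonal. Assembling:

R = [[1, 0.1819],
 [0.1819, 1]]


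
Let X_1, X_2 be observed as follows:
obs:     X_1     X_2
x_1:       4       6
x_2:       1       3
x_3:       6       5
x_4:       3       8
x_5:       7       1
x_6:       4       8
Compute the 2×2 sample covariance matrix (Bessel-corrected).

Step 1 — column means:
  mean(X_1) = (4 + 1 + 6 + 3 + 7 + 4) / 6 = 25/6 = 4.1667
  mean(X_2) = (6 + 3 + 5 + 8 + 1 + 8) / 6 = 31/6 = 5.1667

Step 2 — sample covariance S[i,j] = (1/(n-1)) · Σ_k (x_{k,i} - mean_i) · (x_{k,j} - mean_j), with n-1 = 5.
  S[X_1,X_1] = ((-0.1667)·(-0.1667) + (-3.1667)·(-3.1667) + (1.8333)·(1.8333) + (-1.1667)·(-1.1667) + (2.8333)·(2.8333) + (-0.1667)·(-0.1667)) / 5 = 22.8333/5 = 4.5667
  S[X_1,X_2] = ((-0.1667)·(0.8333) + (-3.1667)·(-2.1667) + (1.8333)·(-0.1667) + (-1.1667)·(2.8333) + (2.8333)·(-4.1667) + (-0.1667)·(2.8333)) / 5 = -9.1667/5 = -1.8333
  S[X_2,X_2] = ((0.8333)·(0.8333) + (-2.1667)·(-2.1667) + (-0.1667)·(-0.1667) + (2.8333)·(2.8333) + (-4.1667)·(-4.1667) + (2.8333)·(2.8333)) / 5 = 38.8333/5 = 7.7667

S is symmetric (S[j,i] = S[i,j]). Assembling:

S = [[4.5667, -1.8333],
 [-1.8333, 7.7667]]


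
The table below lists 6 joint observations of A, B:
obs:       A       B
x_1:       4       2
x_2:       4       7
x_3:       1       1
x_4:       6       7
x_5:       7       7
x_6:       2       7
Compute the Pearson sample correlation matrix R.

Step 1 — column means:
  mean(A) = (4 + 4 + 1 + 6 + 7 + 2) / 6 = 24/6 = 4
  mean(B) = (2 + 7 + 1 + 7 + 7 + 7) / 6 = 31/6 = 5.1667

Step 2 — sample variances and covariances s[i,j] = (1/(n-1)) · Σ_k (x_{k,i} - mean_i) · (x_{k,j} - mean_j), with n-1 = 5:
  s[A,A] = ((0)·(0) + (0)·(0) + (-3)·(-3) + (2)·(2) + (3)·(3) + (-2)·(-2)) / 5 = 26/5 = 5.2
  s[A,B] = ((0)·(-3.1667) + (0)·(1.8333) + (-3)·(-4.1667) + (2)·(1.8333) + (3)·(1.8333) + (-2)·(1.8333)) / 5 = 18/5 = 3.6
  s[B,B] = ((-3.1667)·(-3.1667) + (1.8333)·(1.8333) + (-4.1667)·(-4.1667) + (1.8333)·(1.8333) + (1.8333)·(1.8333) + (1.8333)·(1.8333)) / 5 = 40.8333/5 = 8.1667
  Sample standard deviations s_i = √(s[i,i]):
  s(A) = √(5.2) = 2.2804
  s(B) = √(8.1667) = 2.8577

Step 3 — r_{ij} = s_{ij} / (s_i · s_j):
  r[A,A] = 1 (diagonal).
  r[A,B] = 3.6 / (2.2804 · 2.8577) = 3.6 / 6.5166 = 0.5524
  r[B,B] = 1 (diagonal).

R is symmetric with unit diagonal. Assembling:

R = [[1, 0.5524],
 [0.5524, 1]]


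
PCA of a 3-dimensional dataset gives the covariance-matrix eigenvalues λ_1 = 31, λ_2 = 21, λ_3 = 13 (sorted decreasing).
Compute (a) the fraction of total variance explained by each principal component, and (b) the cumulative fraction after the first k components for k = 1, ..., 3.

Step 1 — total variance = trace(Sigma) = Σ λ_i = 31 + 21 + 13 = 65.

Step 2 — fraction explained by component i = λ_i / Σ λ:
  PC1: 31/65 = 0.4769
  PC2: 21/65 = 0.3231
  PC3: 13/65 = 0.2

Step 3 — cumulative fraction after k components = (λ_1 + ... + λ_k) / Σ λ:
  k = 1: 31/65 = 0.4769
  k = 2: (31 + 21)/65 = 52/65 = 0.8
  k = 3: (31 + 21 + 13)/65 = 65/65 = 1

Summary (fraction, with percent):

explained: PC1 0.4769 (47.69%), PC2 0.3231 (32.31%), PC3 0.2 (20%);  cumulative: 0.4769, 0.8, 1


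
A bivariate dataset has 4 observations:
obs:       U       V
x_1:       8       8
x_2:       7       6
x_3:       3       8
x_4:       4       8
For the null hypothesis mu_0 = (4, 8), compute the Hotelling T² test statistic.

Step 1 — sample mean vector:
  mean(U) = (8 + 7 + 3 + 4) / 4 = 22/4 = 5.5
  mean(V) = (8 + 6 + 8 + 8) / 4 = 30/4 = 7.5
  x̄ = (5.5, 7.5),  deviation x̄ - mu_0 = (5.5, 7.5) - (4, 8) = (1.5, -0.5).

Step 2 — sample covariance matrix, S[i,j] = (1/(n-1)) · Σ_k (x_{k,i} - mean_i) · (x_{k,j} - mean_j), divisor n-1 = 3:
  S[U,U] = ((2.5)·(2.5) + (1.5)·(1.5) + (-2.5)·(-2.5) + (-1.5)·(-1.5)) / 3 = 17/3 = 5.6667
  S[U,V] = ((2.5)·(0.5) + (1.5)·(-1.5) + (-2.5)·(0.5) + (-1.5)·(0.5)) / 3 = -3/3 = -1
  S[V,V] = ((0.5)·(0.5) + (-1.5)·(-1.5) + (0.5)·(0.5) + (0.5)·(0.5)) / 3 = 3/3 = 1
  S = [[5.6667, -1],
 [-1, 1]].

Step 3 — invert S. det(S) = 5.6667·1 - (-1)² = 4.6667.
  S^{-1} = (1/det) · [[d, -b], [-b, a]] = [[0.2143, 0.2143],
 [0.2143, 1.2143]].

Step 4 — quadratic form (x̄ - mu_0)^T · S^{-1} · (x̄ - mu_0):
  S^{-1} · (x̄ - mu_0) = (0.2143, -0.2857),
  (x̄ - mu_0)^T · [...] = (1.5)·(0.2143) + (-0.5)·(-0.2857) = 0.4643.

Step 5 — scale by n: T² = 4 · 0.4643 = 1.8571.

T² ≈ 1.8571


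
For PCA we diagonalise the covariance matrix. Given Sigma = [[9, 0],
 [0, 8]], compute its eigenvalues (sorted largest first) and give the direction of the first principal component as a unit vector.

Step 1 — characteristic polynomial of 2×2 Sigma:
  det(Sigma - λI) = λ² - trace · λ + det = 0.
  trace = 9 + 8 = 17, det = 9·8 - (0)² = 72.
Step 2 — discriminant:
  Δ = trace² - 4·det = 289 - 288 = 1.
Step 3 — eigenvalues:
  λ = (trace ± √Δ)/2 = (17 ± 1)/2,
  λ_1 = 9,  λ_2 = 8.

Step 4 — unit eigenvector for λ_1: Sigma is diagonal, so its eigenvectors are the coordinate axes. λ_1 = 9 is the diagonal entry on the first coordinate axis, hence
  v_1 = (1, 0) (||v_1|| = 1).

λ_1 = 9,  λ_2 = 8;  v_1 ≈ (1, 0)
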